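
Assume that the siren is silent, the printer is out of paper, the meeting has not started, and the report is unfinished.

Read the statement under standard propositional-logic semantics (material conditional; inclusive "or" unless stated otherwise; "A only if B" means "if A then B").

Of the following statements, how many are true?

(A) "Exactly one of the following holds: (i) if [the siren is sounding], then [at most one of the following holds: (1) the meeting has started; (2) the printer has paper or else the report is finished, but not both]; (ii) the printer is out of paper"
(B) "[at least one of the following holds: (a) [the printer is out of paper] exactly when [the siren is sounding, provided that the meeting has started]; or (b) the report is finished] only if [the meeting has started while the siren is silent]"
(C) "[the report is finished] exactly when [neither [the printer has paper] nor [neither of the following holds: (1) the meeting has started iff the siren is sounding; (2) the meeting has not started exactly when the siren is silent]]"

Let K = "the siren is sounding" (F), N = "the meeting has started" (F), G = "the printer has paper" (F), P = "the report is finished" (F).

(A): Formalization: (K → (N ↑ (G ⊕ P))) ⊕ ¬G

G ⊕ P = F ⊕ F = F
N ↑ (G ⊕ P) = F ↑ F = T
K → (N ↑ (G ⊕ P)) = F → T = T
¬G = ¬F = T
(K → (N ↑ (G ⊕ P))) ⊕ ¬G = T ⊕ T = F
Thus (A) is false.

(B): In symbols: ((¬G ↔ (N → K)) ∨ P) → (N ∧ ¬K)

¬G = ¬F = T
N → K = F → F = T
¬G ↔ (N → K) = T ↔ T = T
(¬G ↔ (N → K)) ∨ P = T ∨ F = T
¬K = ¬F = T
N ∧ ¬K = F ∧ T = F
((¬G ↔ (N → K)) ∨ P) → (N ∧ ¬K) = T → F = F
So (B) is false.

(C): Parsed as P ↔ (G ↓ ((N ↔ K) ↓ (¬N ↔ ¬K)))

N ↔ K = F ↔ F = T
¬N = ¬F = T
¬K = ¬F = T
¬N ↔ ¬K = T ↔ T = T
(N ↔ K) ↓ (¬N ↔ ¬K) = T ↓ T = F
G ↓ ((N ↔ K) ↓ (¬N ↔ ¬K)) = F ↓ F = T
P ↔ (G ↓ ((N ↔ K) ↓ (¬N ↔ ¬K))) = F ↔ T = F
Thus (C) is false.

True statements: 0 (none).

0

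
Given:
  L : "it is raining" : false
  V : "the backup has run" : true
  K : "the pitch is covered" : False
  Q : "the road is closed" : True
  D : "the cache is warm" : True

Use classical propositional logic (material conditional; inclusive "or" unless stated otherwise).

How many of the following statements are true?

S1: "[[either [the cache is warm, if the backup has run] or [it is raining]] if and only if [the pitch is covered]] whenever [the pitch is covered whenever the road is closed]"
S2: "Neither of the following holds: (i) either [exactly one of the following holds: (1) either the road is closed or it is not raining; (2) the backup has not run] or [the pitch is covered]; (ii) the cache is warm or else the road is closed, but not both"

S1: This is (Q → K) → (((V → D) ∨ L) ↔ K).

Q → K = T → F = F
V → D = T → T = T
(V → D) ∨ L = T ∨ F = T
((V → D) ∨ L) ↔ K = T ↔ F = F
(Q → K) → (((V → D) ∨ L) ↔ K) = F → F = T
Hence S1 is true.

S2: Formalization: (((Q ∨ ¬L) ⊕ ¬V) ∨ K) ↓ (D ⊕ Q)

¬L = ¬F = T
Q ∨ ¬L = T ∨ T = T
¬V = ¬T = F
(Q ∨ ¬L) ⊕ ¬V = T ⊕ F = T
((Q ∨ ¬L) ⊕ ¬V) ∨ K = T ∨ F = T
D ⊕ Q = T ⊕ T = F
(((Q ∨ ¬L) ⊕ ¬V) ∨ K) ↓ (D ⊕ Q) = T ↓ F = F
Thus S2 is false.

True statements: 1.

1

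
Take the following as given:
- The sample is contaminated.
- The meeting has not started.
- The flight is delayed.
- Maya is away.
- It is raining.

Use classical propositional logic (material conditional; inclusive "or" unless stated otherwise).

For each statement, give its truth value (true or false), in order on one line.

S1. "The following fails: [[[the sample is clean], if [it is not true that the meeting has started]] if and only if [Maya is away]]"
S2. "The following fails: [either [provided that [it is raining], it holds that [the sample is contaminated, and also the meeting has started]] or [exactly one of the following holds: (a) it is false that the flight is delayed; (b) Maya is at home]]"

S1 true; S2 true

Let U = "the meeting has started" (False), M = "the sample is contaminated" (True), Q = "Maya is at home" (False), H = "it is raining" (True), L = "the flight is delayed" (True).

S1: Formalization: not ((not U -> not M) iff not Q)

not U = not False = True
not M = not True = False
not U -> not M = True -> False = False
not Q = not False = True
(not U -> not M) iff not Q = False iff True = False
not ((not U -> not M) iff not Q) = not False = True
So S1 is true.

S2: Formalization: not ((H -> (M and U)) or (not L xor Q))

M and U = True and False = False
H -> (M and U) = True -> False = False
not L = not True = False
not L xor Q = False xor False = False
(H -> (M and U)) or (not L xor Q) = False or False = False
not ((H -> (M and U)) or (not L xor Q)) = not False = True
Hence S2 is true.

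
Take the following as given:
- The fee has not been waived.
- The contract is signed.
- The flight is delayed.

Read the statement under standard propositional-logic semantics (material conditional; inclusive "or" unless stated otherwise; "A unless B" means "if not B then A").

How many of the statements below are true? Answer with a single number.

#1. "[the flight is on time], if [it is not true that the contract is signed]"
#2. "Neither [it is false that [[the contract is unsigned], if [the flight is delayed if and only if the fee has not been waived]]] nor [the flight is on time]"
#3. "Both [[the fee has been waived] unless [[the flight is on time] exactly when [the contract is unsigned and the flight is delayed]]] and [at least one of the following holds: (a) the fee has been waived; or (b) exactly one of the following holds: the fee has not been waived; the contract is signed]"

Let Q = "the contract is signed" (T), L = "the flight is delayed" (T), D = "the fee has been waived" (F).

#1: Formalization: ~Q -> ~L

~Q = ~T = F
~L = ~T = F
~Q -> ~L = F -> F = T
Thus #1 is true.

#2: Formalization: ~((L <-> ~D) -> ~Q) nor ~L

~D = ~F = T
L <-> ~D = T <-> T = T
~Q = ~T = F
(L <-> ~D) -> ~Q = T -> F = F
~((L <-> ~D) -> ~Q) = ~F = T
~L = ~T = F
~((L <-> ~D) -> ~Q) nor ~L = T nor F = F
So #2 is false.

#3: Formalization: (D | (~L <-> (~Q & L))) & (D | (~D xor Q))

~L = ~T = F
~Q = ~T = F
~Q & L = F & T = F
~L <-> (~Q & L) = F <-> F = T
D | (~L <-> (~Q & L)) = F | T = T
~D = ~F = T
~D xor Q = T xor T = F
D | (~D xor Q) = F | F = F
(D | (~L <-> (~Q & L))) & (D | (~D xor Q)) = T & F = F
Thus #3 is false.

Count: 1.

1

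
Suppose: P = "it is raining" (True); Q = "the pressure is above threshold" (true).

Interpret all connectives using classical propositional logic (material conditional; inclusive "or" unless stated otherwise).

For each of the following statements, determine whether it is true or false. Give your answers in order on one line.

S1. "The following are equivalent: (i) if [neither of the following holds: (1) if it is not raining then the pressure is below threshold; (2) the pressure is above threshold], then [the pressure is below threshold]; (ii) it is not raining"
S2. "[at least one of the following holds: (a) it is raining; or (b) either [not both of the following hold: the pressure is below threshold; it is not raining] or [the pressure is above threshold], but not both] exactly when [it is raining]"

S1 false, S2 true

S1: In symbols: (((¬P → ¬Q) ↓ Q) → ¬Q) ↔ ¬P

¬P = ¬T = F
¬Q = ¬T = F
¬P → ¬Q = F → F = T
(¬P → ¬Q) ↓ Q = T ↓ T = F
¬Q = ¬T = F
((¬P → ¬Q) ↓ Q) → ¬Q = F → F = T
¬P = ¬T = F
(((¬P → ¬Q) ↓ Q) → ¬Q) ↔ ¬P = T ↔ F = F
So S1 is false.

S2: Parsed as (P ∨ ((¬Q ↑ ¬P) ⊕ Q)) ↔ P

¬Q = ¬T = F
¬P = ¬T = F
¬Q ↑ ¬P = F ↑ F = T
(¬Q ↑ ¬P) ⊕ Q = T ⊕ T = F
P ∨ ((¬Q ↑ ¬P) ⊕ Q) = T ∨ F = T
(P ∨ ((¬Q ↑ ¬P) ⊕ Q)) ↔ P = T ↔ T = T
Hence S2 is true.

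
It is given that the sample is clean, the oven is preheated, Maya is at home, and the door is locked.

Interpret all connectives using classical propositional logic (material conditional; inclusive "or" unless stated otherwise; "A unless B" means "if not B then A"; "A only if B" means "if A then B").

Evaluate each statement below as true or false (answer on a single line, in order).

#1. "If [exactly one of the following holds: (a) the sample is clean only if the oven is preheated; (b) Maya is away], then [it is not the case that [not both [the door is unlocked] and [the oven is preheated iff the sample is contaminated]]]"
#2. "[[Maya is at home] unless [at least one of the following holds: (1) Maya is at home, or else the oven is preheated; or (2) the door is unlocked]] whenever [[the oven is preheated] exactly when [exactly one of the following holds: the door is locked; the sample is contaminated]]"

#1 F; #2 T

Let U = "the sample is contaminated" (False), Q = "the oven is preheated" (True), K = "Maya is at home" (True), H = "the door is locked" (True).

#1: Parsed as ((not U -> Q) xor not K) -> not (not H nand (Q iff U))

not U = not False = True
not U -> Q = True -> True = True
not K = not True = False
(not U -> Q) xor not K = True xor False = True
not H = not True = False
Q iff U = True iff False = False
not H nand (Q iff U) = False nand False = True
not (not H nand (Q iff U)) = not True = False
((not U -> Q) xor not K) -> not (not H nand (Q iff U)) = True -> False = False
Hence #1 is false.

#2: Formalization: (Q iff (H xor U)) -> (K or ((K or Q) or not H))

H xor U = True xor False = True
Q iff (H xor U) = True iff True = True
K or Q = True or True = True
not H = not True = False
(K or Q) or not H = True or False = True
K or ((K or Q) or not H) = True or True = True
(Q iff (H xor U)) -> (K or ((K or Q) or not H)) = True -> True = True
So #2 is true.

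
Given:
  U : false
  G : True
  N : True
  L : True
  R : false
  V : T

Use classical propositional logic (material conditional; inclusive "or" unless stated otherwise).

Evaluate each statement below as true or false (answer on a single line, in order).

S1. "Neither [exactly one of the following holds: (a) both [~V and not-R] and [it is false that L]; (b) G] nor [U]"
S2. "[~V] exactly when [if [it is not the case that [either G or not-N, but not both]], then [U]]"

S1: Formalization: (((not V and not R) and not L) xor G) nor U

not V = not True = False
not R = not False = True
not V and not R = False and True = False
not L = not True = False
(not V and not R) and not L = False and False = False
((not V and not R) and not L) xor G = False xor True = True
(((not V and not R) and not L) xor G) nor U = True nor False = False
Hence S1 is false.

S2: This is not V iff (not (G xor not N) -> U).

not V = not True = False
not N = not True = False
G xor not N = True xor False = True
not (G xor not N) = not True = False
not (G xor not N) -> U = False -> False = True
not V iff (not (G xor not N) -> U) = False iff True = False
Hence S2 is false.

S1 F; S2 F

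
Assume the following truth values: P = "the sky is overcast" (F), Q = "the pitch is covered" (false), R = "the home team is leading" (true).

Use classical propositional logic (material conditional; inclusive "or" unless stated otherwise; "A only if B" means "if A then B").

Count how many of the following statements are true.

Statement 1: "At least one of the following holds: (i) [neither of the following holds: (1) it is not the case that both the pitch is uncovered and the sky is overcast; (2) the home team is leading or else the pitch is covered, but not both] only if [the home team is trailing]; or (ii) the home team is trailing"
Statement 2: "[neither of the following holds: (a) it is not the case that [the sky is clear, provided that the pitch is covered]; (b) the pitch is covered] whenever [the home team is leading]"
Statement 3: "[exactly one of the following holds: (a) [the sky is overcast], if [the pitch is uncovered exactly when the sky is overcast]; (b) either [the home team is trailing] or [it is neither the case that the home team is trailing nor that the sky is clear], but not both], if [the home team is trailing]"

3

Statement 1: Formalization: (((~Q nand P) nor (R xor Q)) -> ~R) | ~R

~Q = ~F = T
~Q nand P = T nand F = T
R xor Q = T xor F = T
(~Q nand P) nor (R xor Q) = T nor T = F
~R = ~T = F
((~Q nand P) nor (R xor Q)) -> ~R = F -> F = T
~R = ~T = F
(((~Q nand P) nor (R xor Q)) -> ~R) | ~R = T | F = T
Hence Statement 1 is true.

Statement 2: Formalization: R -> (~(Q -> ~P) nor Q)

~P = ~F = T
Q -> ~P = F -> T = T
~(Q -> ~P) = ~T = F
~(Q -> ~P) nor Q = F nor F = T
R -> (~(Q -> ~P) nor Q) = T -> T = T
Hence Statement 2 is true.

Statement 3: In symbols: ~R -> (((~Q <-> P) -> P) xor (~R xor (~R nor ~P)))

~R = ~T = F
~Q = ~F = T
~Q <-> P = T <-> F = F
(~Q <-> P) -> P = F -> F = T
~R = ~T = F
~R = ~T = F
~P = ~F = T
~R nor ~P = F nor T = F
~R xor (~R nor ~P) = F xor F = F
((~Q <-> P) -> P) xor (~R xor (~R nor ~P)) = T xor F = T
~R -> (((~Q <-> P) -> P) xor (~R xor (~R nor ~P))) = F -> T = T
Thus Statement 3 is true.

3 of the 3 statements are true (Statement 1, Statement 2, Statement 3).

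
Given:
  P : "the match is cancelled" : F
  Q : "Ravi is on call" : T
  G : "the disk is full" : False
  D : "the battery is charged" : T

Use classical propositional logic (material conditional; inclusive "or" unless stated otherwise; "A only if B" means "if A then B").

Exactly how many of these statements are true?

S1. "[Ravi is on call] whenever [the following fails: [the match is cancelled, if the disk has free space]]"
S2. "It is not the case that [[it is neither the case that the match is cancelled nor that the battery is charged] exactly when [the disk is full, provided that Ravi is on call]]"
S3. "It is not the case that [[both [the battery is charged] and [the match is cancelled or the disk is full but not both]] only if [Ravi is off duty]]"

S1: This is ~(~G -> P) -> Q.

~G = ~F = T
~G -> P = T -> F = F
~(~G -> P) = ~F = T
~(~G -> P) -> Q = T -> T = T
Hence S1 is true.

S2: In symbols: ~((P nor D) <-> (Q -> G))

P nor D = F nor T = F
Q -> G = T -> F = F
(P nor D) <-> (Q -> G) = F <-> F = T
~((P nor D) <-> (Q -> G)) = ~T = F
Hence S2 is false.

S3: In symbols: ~((D & (P xor G)) -> ~Q)

P xor G = F xor F = F
D & (P xor G) = T & F = F
~Q = ~T = F
(D & (P xor G)) -> ~Q = F -> F = T
~((D & (P xor G)) -> ~Q) = ~T = F
Hence S3 is false.

Count: 1.

1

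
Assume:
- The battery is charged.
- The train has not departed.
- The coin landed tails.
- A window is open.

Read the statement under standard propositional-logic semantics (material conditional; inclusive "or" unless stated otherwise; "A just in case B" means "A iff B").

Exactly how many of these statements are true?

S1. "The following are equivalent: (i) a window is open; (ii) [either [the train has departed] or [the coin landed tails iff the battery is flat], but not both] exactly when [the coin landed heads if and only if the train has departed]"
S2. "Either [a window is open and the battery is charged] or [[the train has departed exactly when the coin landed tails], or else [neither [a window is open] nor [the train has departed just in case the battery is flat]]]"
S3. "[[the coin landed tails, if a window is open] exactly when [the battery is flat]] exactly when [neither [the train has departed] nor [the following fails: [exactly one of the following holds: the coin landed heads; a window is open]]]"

1

Let S = "a window is open" (T), Q = "the train has departed" (F), R = "the coin landed heads" (F), P = "the battery is charged" (T).

S1: This is S <-> ((Q xor (~R <-> ~P)) <-> (R <-> Q)).

~R = ~F = T
~P = ~T = F
~R <-> ~P = T <-> F = F
Q xor (~R <-> ~P) = F xor F = F
R <-> Q = F <-> F = T
(Q xor (~R <-> ~P)) <-> (R <-> Q) = F <-> T = F
S <-> ((Q xor (~R <-> ~P)) <-> (R <-> Q)) = T <-> F = F
Hence S1 is false.

S2: Formalization: (S & P) | ((Q <-> ~R) | (S nor (Q <-> ~P)))

S & P = T & T = T
~R = ~F = T
Q <-> ~R = F <-> T = F
~P = ~T = F
Q <-> ~P = F <-> F = T
S nor (Q <-> ~P) = T nor T = F
(Q <-> ~R) | (S nor (Q <-> ~P)) = F | F = F
(S & P) | ((Q <-> ~R) | (S nor (Q <-> ~P))) = T | F = T
Thus S2 is true.

S3: In symbols: ((S -> ~R) <-> ~P) <-> (Q nor ~(R xor S))

~R = ~F = T
S -> ~R = T -> T = T
~P = ~T = F
(S -> ~R) <-> ~P = T <-> F = F
R xor S = F xor T = T
~(R xor S) = ~T = F
Q nor ~(R xor S) = F nor F = T
((S -> ~R) <-> ~P) <-> (Q nor ~(R xor S)) = F <-> T = F
Hence S3 is false.

1 of the 3 statements is true (S2).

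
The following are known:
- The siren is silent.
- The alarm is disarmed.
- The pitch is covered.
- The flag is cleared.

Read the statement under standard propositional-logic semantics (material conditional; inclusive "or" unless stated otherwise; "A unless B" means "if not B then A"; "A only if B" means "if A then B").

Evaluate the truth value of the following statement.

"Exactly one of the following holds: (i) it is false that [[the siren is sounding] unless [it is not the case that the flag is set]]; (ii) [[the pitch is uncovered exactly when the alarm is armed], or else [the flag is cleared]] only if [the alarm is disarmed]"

true

Let N = "the siren is sounding" (F), V = "the flag is set" (F), G = "the pitch is covered" (T), P = "the alarm is armed" (F).
Formalization: ~(N | ~V) xor (((~G <-> P) | ~V) -> ~P)

~V = ~F = T
N | ~V = F | T = T
~(N | ~V) = ~T = F
~G = ~T = F
~G <-> P = F <-> F = T
~V = ~F = T
(~G <-> P) | ~V = T | T = T
~P = ~F = T
((~G <-> P) | ~V) -> ~P = T -> T = T
~(N | ~V) xor (((~G <-> P) | ~V) -> ~P) = F xor T = T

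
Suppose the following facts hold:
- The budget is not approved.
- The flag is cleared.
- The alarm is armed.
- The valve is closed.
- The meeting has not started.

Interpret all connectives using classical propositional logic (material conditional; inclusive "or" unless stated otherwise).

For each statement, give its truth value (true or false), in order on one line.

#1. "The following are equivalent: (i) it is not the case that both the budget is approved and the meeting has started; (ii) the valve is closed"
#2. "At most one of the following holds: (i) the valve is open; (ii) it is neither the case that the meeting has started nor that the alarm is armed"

#1 True / #2 True

Let L = "the budget is approved" (F), H = "the meeting has started" (F), S = "the valve is open" (F), U = "the alarm is armed" (T).

#1: Parsed as (L ↑ H) ↔ ¬S

L ↑ H = F ↑ F = T
¬S = ¬F = T
(L ↑ H) ↔ ¬S = T ↔ T = T
Thus #1 is true.

#2: This is S ↑ (H ↓ U).

H ↓ U = F ↓ T = F
S ↑ (H ↓ U) = F ↑ F = T
Thus #2 is true.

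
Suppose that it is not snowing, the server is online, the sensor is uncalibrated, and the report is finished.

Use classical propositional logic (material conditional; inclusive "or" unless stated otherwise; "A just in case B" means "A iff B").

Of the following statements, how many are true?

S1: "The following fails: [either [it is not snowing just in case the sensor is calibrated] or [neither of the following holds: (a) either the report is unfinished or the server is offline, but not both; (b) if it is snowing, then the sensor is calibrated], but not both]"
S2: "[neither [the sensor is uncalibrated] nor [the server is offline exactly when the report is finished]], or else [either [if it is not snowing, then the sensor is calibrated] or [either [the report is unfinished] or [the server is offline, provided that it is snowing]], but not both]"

Let N = "it is snowing" (F), M = "the sensor is calibrated" (F), U = "the report is finished" (T), S = "the server is online" (T).

S1: In symbols: ~((~N <-> M) xor ((~U xor ~S) nor (N -> M)))

~N = ~F = T
~N <-> M = T <-> F = F
~U = ~T = F
~S = ~T = F
~U xor ~S = F xor F = F
N -> M = F -> F = T
(~U xor ~S) nor (N -> M) = F nor T = F
(~N <-> M) xor ((~U xor ~S) nor (N -> M)) = F xor F = F
~((~N <-> M) xor ((~U xor ~S) nor (N -> M))) = ~F = T
Thus S1 is true.

S2: Parsed as (~M nor (~S <-> U)) | ((~N -> M) xor (~U | (N -> ~S)))

~M = ~F = T
~S = ~T = F
~S <-> U = F <-> T = F
~M nor (~S <-> U) = T nor F = F
~N = ~F = T
~N -> M = T -> F = F
~U = ~T = F
~S = ~T = F
N -> ~S = F -> F = T
~U | (N -> ~S) = F | T = T
(~N -> M) xor (~U | (N -> ~S)) = F xor T = T
(~M nor (~S <-> U)) | ((~N -> M) xor (~U | (N -> ~S))) = F | T = T
Hence S2 is true.

2 of the 2 statements are true.

2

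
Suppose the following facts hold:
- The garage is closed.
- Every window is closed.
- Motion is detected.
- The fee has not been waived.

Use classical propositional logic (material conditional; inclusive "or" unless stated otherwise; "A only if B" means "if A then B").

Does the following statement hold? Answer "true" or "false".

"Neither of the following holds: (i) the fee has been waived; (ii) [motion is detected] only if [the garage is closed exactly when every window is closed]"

False.

Let K = "the fee has been waived" (F), V = "motion is detected" (T), D = "the garage is closed" (T), R = "a window is open" (F).
This is K nor (V -> (D <-> ~R)).

~R = ~F = T
D <-> ~R = T <-> T = T
V -> (D <-> ~R) = T -> T = T
K nor (V -> (D <-> ~R)) = F nor T = F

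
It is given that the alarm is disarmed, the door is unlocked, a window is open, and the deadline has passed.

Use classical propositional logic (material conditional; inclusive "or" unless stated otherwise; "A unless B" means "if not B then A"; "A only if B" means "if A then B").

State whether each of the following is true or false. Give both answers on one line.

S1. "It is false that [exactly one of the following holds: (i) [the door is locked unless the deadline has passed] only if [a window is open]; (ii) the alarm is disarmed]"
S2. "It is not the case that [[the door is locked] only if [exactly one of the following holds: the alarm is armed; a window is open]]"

S1 true / S2 false

Let G = "the door is locked" (False), K = "the deadline has passed" (True), Q = "a window is open" (True), D = "the alarm is armed" (False).

S1: In symbols: not (((G or K) -> Q) xor not D)

G or K = False or True = True
(G or K) -> Q = True -> True = True
not D = not False = True
((G or K) -> Q) xor not D = True xor True = False
not (((G or K) -> Q) xor not D) = not False = True
So S1 is true.

S2: Formalization: not (G -> (D xor Q))

D xor Q = False xor True = True
G -> (D xor Q) = False -> True = True
not (G -> (D xor Q)) = not True = False
Thus S2 is false.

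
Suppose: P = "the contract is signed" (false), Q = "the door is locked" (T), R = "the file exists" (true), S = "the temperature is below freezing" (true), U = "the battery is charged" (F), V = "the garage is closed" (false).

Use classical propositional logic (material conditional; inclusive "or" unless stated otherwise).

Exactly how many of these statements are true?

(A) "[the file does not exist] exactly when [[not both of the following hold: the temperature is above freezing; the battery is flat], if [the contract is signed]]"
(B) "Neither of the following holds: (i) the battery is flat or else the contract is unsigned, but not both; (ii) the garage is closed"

1

(A): In symbols: ~R <-> (P -> (~S nand ~U))

~R = ~T = F
~S = ~T = F
~U = ~F = T
~S nand ~U = F nand T = T
P -> (~S nand ~U) = F -> T = T
~R <-> (P -> (~S nand ~U)) = F <-> T = F
So (A) is false.

(B): This is (~U xor ~P) nor V.

~U = ~F = T
~P = ~F = T
~U xor ~P = T xor T = F
(~U xor ~P) nor V = F nor F = T
Thus (B) is true.

True statements: 1.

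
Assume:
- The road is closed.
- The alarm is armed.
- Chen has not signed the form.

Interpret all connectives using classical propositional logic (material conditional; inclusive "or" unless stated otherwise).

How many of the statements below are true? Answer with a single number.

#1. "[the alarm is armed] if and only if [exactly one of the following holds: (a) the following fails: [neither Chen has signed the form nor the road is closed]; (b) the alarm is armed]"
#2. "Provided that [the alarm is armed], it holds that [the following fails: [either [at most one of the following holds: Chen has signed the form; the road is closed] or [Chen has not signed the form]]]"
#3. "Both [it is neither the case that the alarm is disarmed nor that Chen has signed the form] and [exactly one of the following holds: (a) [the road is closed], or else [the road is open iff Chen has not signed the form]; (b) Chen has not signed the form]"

Let H = "the alarm is armed" (T), L = "Chen has signed the form" (F), V = "the road is closed" (T).

#1: This is H <-> (~(L nor V) xor H).

L nor V = F nor T = F
~(L nor V) = ~F = T
~(L nor V) xor H = T xor T = F
H <-> (~(L nor V) xor H) = T <-> F = F
Hence #1 is false.

#2: Parsed as H -> ~((L nand V) | ~L)

L nand V = F nand T = T
~L = ~F = T
(L nand V) | ~L = T | T = T
~((L nand V) | ~L) = ~T = F
H -> ~((L nand V) | ~L) = T -> F = F
Thus #2 is false.

#3: Parsed as (~H nor L) & ((V | (~V <-> ~L)) xor ~L)

~H = ~T = F
~H nor L = F nor F = T
~V = ~T = F
~L = ~F = T
~V <-> ~L = F <-> T = F
V | (~V <-> ~L) = T | F = T
~L = ~F = T
(V | (~V <-> ~L)) xor ~L = T xor T = F
(~H nor L) & ((V | (~V <-> ~L)) xor ~L) = T & F = F
So #3 is false.

Count: 0.

0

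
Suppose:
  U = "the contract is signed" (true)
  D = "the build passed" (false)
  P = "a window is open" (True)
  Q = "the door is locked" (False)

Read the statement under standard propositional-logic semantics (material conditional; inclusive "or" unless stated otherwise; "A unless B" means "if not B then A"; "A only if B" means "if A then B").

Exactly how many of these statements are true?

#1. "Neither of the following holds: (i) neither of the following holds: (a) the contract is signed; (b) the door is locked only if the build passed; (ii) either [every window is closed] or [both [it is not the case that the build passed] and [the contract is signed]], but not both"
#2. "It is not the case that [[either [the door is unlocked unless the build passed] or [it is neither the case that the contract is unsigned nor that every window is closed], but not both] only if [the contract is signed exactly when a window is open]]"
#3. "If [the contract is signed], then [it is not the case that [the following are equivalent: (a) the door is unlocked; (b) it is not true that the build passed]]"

#1: This is (U nor (Q -> D)) nor (~P xor (~D & U)).

Q -> D = F -> F = T
U nor (Q -> D) = T nor T = F
~P = ~T = F
~D = ~F = T
~D & U = T & T = T
~P xor (~D & U) = F xor T = T
(U nor (Q -> D)) nor (~P xor (~D & U)) = F nor T = F
So #1 is false.

#2: This is ~(((~Q | D) xor (~U nor ~P)) -> (U <-> P)).

~Q = ~F = T
~Q | D = T | F = T
~U = ~T = F
~P = ~T = F
~U nor ~P = F nor F = T
(~Q | D) xor (~U nor ~P) = T xor T = F
U <-> P = T <-> T = T
((~Q | D) xor (~U nor ~P)) -> (U <-> P) = F -> T = T
~(((~Q | D) xor (~U nor ~P)) -> (U <-> P)) = ~T = F
Hence #2 is false.

#3: This is U -> ~(~Q <-> ~D).

~Q = ~F = T
~D = ~F = T
~Q <-> ~D = T <-> T = T
~(~Q <-> ~D) = ~T = F
U -> ~(~Q <-> ~D) = T -> F = F
Hence #3 is false.

Count: 0.

0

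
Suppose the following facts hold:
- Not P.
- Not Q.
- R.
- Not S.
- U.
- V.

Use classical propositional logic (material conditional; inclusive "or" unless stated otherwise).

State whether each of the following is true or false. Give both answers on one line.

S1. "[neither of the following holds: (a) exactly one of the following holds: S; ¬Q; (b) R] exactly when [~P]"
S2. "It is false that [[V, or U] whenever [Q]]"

S1: This is ((S ⊕ ¬Q) ↓ R) ↔ ¬P.

¬Q = ¬F = T
S ⊕ ¬Q = F ⊕ T = T
(S ⊕ ¬Q) ↓ R = T ↓ T = F
¬P = ¬F = T
((S ⊕ ¬Q) ↓ R) ↔ ¬P = F ↔ T = F
Hence S1 is false.

S2: In symbols: ¬(Q → (V ∨ U))

V ∨ U = T ∨ T = T
Q → (V ∨ U) = F → T = T
¬(Q → (V ∨ U)) = ¬T = F
Hence S2 is false.

S1 False / S2 False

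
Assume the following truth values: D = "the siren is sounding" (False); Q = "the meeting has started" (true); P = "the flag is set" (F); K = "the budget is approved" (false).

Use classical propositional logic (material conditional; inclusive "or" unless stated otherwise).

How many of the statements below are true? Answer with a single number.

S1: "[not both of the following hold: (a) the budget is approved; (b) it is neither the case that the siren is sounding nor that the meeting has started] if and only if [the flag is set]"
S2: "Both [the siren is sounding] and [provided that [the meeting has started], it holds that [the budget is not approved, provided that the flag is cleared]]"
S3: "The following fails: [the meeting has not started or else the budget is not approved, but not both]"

S1: Parsed as (K ↑ (D ↓ Q)) ↔ P

D ↓ Q = F ↓ T = F
K ↑ (D ↓ Q) = F ↑ F = T
(K ↑ (D ↓ Q)) ↔ P = T ↔ F = F
So S1 is false.

S2: Parsed as D ∧ (Q → (¬P → ¬K))

¬P = ¬F = T
¬K = ¬F = T
¬P → ¬K = T → T = T
Q → (¬P → ¬K) = T → T = T
D ∧ (Q → (¬P → ¬K)) = F ∧ T = F
So S2 is false.

S3: Formalization: ¬(¬Q ⊕ ¬K)

¬Q = ¬T = F
¬K = ¬F = T
¬Q ⊕ ¬K = F ⊕ T = T
¬(¬Q ⊕ ¬K) = ¬T = F
Hence S3 is false.

0 of the 3 statements are true (none).

0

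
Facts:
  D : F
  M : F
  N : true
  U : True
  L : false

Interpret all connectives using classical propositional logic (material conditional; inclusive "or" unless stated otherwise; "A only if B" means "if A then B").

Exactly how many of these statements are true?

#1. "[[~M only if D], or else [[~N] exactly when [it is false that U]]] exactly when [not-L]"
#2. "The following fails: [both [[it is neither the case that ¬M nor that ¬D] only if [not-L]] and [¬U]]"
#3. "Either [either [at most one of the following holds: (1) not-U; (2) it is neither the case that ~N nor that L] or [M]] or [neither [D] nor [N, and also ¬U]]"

3

#1: This is ((~M -> D) | (~N <-> ~U)) <-> ~L.

~M = ~F = T
~M -> D = T -> F = F
~N = ~T = F
~U = ~T = F
~N <-> ~U = F <-> F = T
(~M -> D) | (~N <-> ~U) = F | T = T
~L = ~F = T
((~M -> D) | (~N <-> ~U)) <-> ~L = T <-> T = T
Thus #1 is true.

#2: This is ~(((~M nor ~D) -> ~L) & ~U).

~M = ~F = T
~D = ~F = T
~M nor ~D = T nor T = F
~L = ~F = T
(~M nor ~D) -> ~L = F -> T = T
~U = ~T = F
((~M nor ~D) -> ~L) & ~U = T & F = F
~(((~M nor ~D) -> ~L) & ~U) = ~F = T
Thus #2 is true.

#3: In symbols: ((~U nand (~N nor L)) | M) | (D nor (N & ~U))

~U = ~T = F
~N = ~T = F
~N nor L = F nor F = T
~U nand (~N nor L) = F nand T = T
(~U nand (~N nor L)) | M = T | F = T
~U = ~T = F
N & ~U = T & F = F
D nor (N & ~U) = F nor F = T
((~U nand (~N nor L)) | M) | (D nor (N & ~U)) = T | T = T
Thus #3 is true.

3 of the 3 statements are true (#1, #2, #3).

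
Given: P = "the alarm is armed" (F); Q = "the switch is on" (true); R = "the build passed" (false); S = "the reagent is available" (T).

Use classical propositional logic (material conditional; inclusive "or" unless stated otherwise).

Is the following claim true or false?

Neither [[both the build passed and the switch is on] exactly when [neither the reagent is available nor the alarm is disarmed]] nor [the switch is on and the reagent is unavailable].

False.

Values: R=F, Q=T, S=T, P=F.
This is ((R ∧ Q) ↔ (S ↓ ¬P)) ↓ (Q ∧ ¬S).

R ∧ Q = F ∧ T = F
¬P = ¬F = T
S ↓ ¬P = T ↓ T = F
(R ∧ Q) ↔ (S ↓ ¬P) = F ↔ F = T
¬S = ¬T = F
Q ∧ ¬S = T ∧ F = F
((R ∧ Q) ↔ (S ↓ ¬P)) ↓ (Q ∧ ¬S) = T ↓ F = F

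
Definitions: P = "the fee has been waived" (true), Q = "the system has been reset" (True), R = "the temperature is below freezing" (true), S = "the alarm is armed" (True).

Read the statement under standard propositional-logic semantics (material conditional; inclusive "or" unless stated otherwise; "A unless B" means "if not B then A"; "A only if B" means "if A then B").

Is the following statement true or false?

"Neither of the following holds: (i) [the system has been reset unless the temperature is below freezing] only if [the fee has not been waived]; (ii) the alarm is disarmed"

True.

In symbols: ((Q ∨ R) → ¬P) ↓ ¬S

Q ∨ R = T ∨ T = T
¬P = ¬T = F
(Q ∨ R) → ¬P = T → F = F
¬S = ¬T = F
((Q ∨ R) → ¬P) ↓ ¬S = F ↓ F = T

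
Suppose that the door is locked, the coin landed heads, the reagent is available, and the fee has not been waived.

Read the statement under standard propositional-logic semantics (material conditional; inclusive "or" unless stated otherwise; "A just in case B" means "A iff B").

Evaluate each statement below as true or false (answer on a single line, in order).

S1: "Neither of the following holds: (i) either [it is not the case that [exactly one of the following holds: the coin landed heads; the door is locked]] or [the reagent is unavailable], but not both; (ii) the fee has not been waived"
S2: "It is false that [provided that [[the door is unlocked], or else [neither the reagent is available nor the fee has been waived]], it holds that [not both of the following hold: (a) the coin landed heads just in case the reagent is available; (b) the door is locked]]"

S1 false, S2 false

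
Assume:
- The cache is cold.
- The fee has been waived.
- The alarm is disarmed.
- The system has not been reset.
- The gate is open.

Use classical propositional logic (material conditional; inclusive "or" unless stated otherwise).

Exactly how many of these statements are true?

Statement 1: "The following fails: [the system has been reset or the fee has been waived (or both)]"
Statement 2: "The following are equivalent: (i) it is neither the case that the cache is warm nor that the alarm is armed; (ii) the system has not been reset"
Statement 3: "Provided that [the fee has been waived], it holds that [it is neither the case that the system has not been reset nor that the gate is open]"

1

Let P = "the system has been reset" (False), M = "the fee has been waived" (True), W = "the cache is warm" (False), D = "the alarm is armed" (False), R = "the gate is open" (True).

Statement 1: Formalization: not (P or M)

P or M = False or True = True
not (P or M) = not True = False
So Statement 1 is false.

Statement 2: Parsed as (W nor D) iff not P

W nor D = False nor False = True
not P = not False = True
(W nor D) iff not P = True iff True = True
Hence Statement 2 is true.

Statement 3: Formalization: M -> (not P nor R)

not P = not False = True
not P nor R = True nor True = False
M -> (not P nor R) = True -> False = False
Thus Statement 3 is false.

Count: 1.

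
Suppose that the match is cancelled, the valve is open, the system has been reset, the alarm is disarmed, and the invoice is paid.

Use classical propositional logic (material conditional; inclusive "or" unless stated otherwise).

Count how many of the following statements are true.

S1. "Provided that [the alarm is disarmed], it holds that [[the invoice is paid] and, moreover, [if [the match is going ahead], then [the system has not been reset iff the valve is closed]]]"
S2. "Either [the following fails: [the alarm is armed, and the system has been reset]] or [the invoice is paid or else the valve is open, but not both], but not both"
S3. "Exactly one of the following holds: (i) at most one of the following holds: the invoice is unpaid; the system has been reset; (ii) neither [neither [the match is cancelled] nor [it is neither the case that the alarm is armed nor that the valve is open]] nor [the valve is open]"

Let M = "the alarm is armed" (F), S = "the invoice is paid" (T), Q = "the match is cancelled" (T), W = "the system has been reset" (T), K = "the valve is open" (T).

S1: In symbols: ¬M → (S ∧ (¬Q → (¬W ↔ ¬K)))

¬M = ¬F = T
¬Q = ¬T = F
¬W = ¬T = F
¬K = ¬T = F
¬W ↔ ¬K = F ↔ F = T
¬Q → (¬W ↔ ¬K) = F → T = T
S ∧ (¬Q → (¬W ↔ ¬K)) = T ∧ T = T
¬M → (S ∧ (¬Q → (¬W ↔ ¬K))) = T → T = T
Thus S1 is true.

S2: Parsed as ¬(M ∧ W) ⊕ (S ⊕ K)

M ∧ W = F ∧ T = F
¬(M ∧ W) = ¬F = T
S ⊕ K = T ⊕ T = F
¬(M ∧ W) ⊕ (S ⊕ K) = T ⊕ F = T
Thus S2 is true.

S3: Formalization: (¬S ↑ W) ⊕ ((Q ↓ (M ↓ K)) ↓ K)

¬S = ¬T = F
¬S ↑ W = F ↑ T = T
M ↓ K = F ↓ T = F
Q ↓ (M ↓ K) = T ↓ F = F
(Q ↓ (M ↓ K)) ↓ K = F ↓ T = F
(¬S ↑ W) ⊕ ((Q ↓ (M ↓ K)) ↓ K) = T ⊕ F = T
So S3 is true.

True statements: 3 (S1, S2, S3).

3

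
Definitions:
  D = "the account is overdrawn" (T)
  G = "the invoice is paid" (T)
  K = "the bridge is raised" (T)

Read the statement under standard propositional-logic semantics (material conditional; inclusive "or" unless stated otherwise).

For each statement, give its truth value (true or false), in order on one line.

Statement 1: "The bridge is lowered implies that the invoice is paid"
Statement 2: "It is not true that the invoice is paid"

Statement 1: This is not K -> G.

not K = not True = False
not K -> G = False -> True = True
Thus Statement 1 is true.

Statement 2: This is not G.

not G = not True = False
Thus Statement 2 is false.

Statement 1 True / Statement 2 False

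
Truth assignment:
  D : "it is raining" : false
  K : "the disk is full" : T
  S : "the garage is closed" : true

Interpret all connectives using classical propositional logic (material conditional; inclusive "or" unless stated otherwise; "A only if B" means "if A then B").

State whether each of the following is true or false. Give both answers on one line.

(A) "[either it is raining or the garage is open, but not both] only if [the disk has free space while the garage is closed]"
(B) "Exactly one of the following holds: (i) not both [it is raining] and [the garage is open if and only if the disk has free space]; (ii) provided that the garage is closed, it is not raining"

(A) true, (B) false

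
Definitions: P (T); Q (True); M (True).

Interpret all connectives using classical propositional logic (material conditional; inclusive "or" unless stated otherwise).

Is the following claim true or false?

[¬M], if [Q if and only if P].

The statement is false.

Values: Q=True, P=True, M=True.
This is (Q iff P) -> not M.

Q iff P = True iff True = True
not M = not True = False
(Q iff P) -> not M = True -> False = False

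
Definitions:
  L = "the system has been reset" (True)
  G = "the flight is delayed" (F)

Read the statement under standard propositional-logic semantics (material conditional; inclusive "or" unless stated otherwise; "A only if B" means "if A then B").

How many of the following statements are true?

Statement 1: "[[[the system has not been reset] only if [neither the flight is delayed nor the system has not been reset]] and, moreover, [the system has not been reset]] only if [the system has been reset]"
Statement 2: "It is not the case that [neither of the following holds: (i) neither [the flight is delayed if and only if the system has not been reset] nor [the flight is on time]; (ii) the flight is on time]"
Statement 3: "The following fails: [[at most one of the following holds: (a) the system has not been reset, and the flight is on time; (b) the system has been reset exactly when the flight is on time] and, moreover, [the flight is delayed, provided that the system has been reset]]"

3

Statement 1: In symbols: ((~L -> (G nor ~L)) & ~L) -> L

~L = ~T = F
~L = ~T = F
G nor ~L = F nor F = T
~L -> (G nor ~L) = F -> T = T
~L = ~T = F
(~L -> (G nor ~L)) & ~L = T & F = F
((~L -> (G nor ~L)) & ~L) -> L = F -> T = T
So Statement 1 is true.

Statement 2: This is ~(((G <-> ~L) nor ~G) nor ~G).

~L = ~T = F
G <-> ~L = F <-> F = T
~G = ~F = T
(G <-> ~L) nor ~G = T nor T = F
~G = ~F = T
((G <-> ~L) nor ~G) nor ~G = F nor T = F
~(((G <-> ~L) nor ~G) nor ~G) = ~F = T
So Statement 2 is true.

Statement 3: In symbols: ~(((~L & ~G) nand (L <-> ~G)) & (L -> G))

~L = ~T = F
~G = ~F = T
~L & ~G = F & T = F
~G = ~F = T
L <-> ~G = T <-> T = T
(~L & ~G) nand (L <-> ~G) = F nand T = T
L -> G = T -> F = F
((~L & ~G) nand (L <-> ~G)) & (L -> G) = T & F = F
~(((~L & ~G) nand (L <-> ~G)) & (L -> G)) = ~F = T
So Statement 3 is true.

True statements: 3.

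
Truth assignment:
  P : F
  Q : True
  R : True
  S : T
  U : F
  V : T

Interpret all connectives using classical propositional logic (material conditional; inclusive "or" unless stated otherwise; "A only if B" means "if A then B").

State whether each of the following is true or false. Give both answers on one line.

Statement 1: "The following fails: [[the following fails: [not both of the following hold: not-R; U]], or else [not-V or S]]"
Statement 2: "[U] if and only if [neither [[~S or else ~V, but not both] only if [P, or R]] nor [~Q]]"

Statement 1 false; Statement 2 true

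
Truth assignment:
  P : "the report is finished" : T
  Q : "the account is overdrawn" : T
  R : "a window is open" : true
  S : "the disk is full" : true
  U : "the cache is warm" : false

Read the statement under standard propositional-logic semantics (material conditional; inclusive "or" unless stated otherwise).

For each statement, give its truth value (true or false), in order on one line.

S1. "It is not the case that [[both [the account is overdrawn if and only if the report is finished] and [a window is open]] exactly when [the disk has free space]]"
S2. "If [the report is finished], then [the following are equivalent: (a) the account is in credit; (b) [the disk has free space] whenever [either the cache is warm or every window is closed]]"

S1 T; S2 F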